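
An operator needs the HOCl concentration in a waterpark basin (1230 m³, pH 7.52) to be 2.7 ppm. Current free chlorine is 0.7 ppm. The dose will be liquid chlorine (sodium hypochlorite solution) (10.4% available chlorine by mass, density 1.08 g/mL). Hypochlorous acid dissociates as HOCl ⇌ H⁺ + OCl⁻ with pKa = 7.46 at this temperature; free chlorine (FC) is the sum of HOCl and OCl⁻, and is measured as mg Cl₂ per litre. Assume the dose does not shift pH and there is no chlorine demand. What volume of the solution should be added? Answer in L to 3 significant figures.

55.8 L

Volume: 1230 m³ = 1,230,000 L.
[OCl⁻]/[HOCl] = 10^(pH − pKa) = 10^(7.52 − 7.46) = 1.148; fraction as HOCl = 1/(1 + 1.148) = 0.4655.
Free chlorine required for 2.7 ppm HOCl: 2.7 / 0.4655 = 5.8 ppm.
FC to add: 5.8 − 0.7 = 5.1 mg/L as Cl₂.
Cl₂ equivalent: 5.1 mg/L × 1,230,000 L = 6273 g.
Product at 10.4% available Cl: 6273 / 0.104 = 60,320 g.
Volume: 60,320 g ÷ 1.08 g/mL = 55,850 mL.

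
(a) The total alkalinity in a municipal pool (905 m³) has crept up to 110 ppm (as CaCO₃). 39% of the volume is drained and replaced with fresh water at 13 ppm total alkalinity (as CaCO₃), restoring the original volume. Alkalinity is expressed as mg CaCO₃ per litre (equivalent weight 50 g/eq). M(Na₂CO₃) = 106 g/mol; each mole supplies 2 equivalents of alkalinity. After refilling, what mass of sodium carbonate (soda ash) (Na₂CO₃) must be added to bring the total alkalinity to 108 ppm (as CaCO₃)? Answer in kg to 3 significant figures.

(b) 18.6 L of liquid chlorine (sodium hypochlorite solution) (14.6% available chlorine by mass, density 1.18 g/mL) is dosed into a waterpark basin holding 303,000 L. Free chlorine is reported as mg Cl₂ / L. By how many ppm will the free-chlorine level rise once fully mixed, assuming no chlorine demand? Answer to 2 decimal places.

(a) Volume: 905 m³ = 905,000 L.
(a) After draining 39% and refilling: 110 × 0.61 + 13 × 0.39 = 72.17 ppm.
(a) Deficit to target: 108 − 72.17 = 35.83 mg/L.
(a) As CaCO₃: 35.83 mg/L × 905,000 L = 32,430 g; ÷ 50 g/eq ÷ 2 = 324.3 mol Na₂CO₃.
(a) Mass: 324.3 × 106 = 34,370 g.

(b) Mass of solution: 18.6 L × 1000 mL/L × 1.18 g/mL = 21,950 g.
(b) Available chlorine delivered: 21,950 g × 0.146 = 3204 g as Cl₂.
(b) Concentration rise: 3204 g / 303,000 L = 10.58 mg/L = 10.58 ppm.

(a) 34.4 kg; (b) 10.58 ppm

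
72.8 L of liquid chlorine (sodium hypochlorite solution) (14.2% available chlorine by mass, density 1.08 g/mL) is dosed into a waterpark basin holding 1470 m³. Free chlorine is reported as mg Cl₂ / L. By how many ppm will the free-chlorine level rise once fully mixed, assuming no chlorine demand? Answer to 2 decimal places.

Volume: 1470 m³ = 1,470,000 L.
Mass of solution: 72.8 L × 1000 mL/L × 1.08 g/mL = 78,620 g.
Available chlorine delivered: 78,620 g × 0.142 = 11,160 g as Cl₂.
Concentration rise: 11,160 g / 1,470,000 L = 7.595 mg/L = 7.59 ppm.

7.59 ppm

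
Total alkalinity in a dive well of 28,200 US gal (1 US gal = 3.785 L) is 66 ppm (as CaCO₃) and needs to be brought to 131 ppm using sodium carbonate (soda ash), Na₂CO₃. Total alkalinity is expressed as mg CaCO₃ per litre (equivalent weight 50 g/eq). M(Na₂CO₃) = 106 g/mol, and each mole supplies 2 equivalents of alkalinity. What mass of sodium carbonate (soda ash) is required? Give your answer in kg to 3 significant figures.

7.35 kg

Volume: 28,200 US gal × 3.785 L/gal = 106,737 L.
Alkalinity to add: (131 − 66) = 65 mg/L as CaCO₃ × 106,737 L = 6938 g as CaCO₃.
Equivalents: 6938 g ÷ 50 g/eq = 138.8 eq.
Each mole of Na₂CO₃ supplies 2 eq, so 138.8 / 2 = 69.38 mol.
Mass: 69.38 mol × 106 g/mol = 7354 g.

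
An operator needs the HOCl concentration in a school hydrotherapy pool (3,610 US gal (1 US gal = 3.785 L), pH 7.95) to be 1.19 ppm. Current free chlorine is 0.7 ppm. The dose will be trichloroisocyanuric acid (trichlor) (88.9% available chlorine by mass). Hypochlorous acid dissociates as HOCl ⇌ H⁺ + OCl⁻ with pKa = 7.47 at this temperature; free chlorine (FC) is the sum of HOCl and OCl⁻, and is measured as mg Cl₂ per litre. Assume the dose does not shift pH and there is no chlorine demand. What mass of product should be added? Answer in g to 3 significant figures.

Volume: 3,610 US gal × 3.785 L/gal = 13,664 L.
[OCl⁻]/[HOCl] = 10^(pH − pKa) = 10^(7.95 − 7.47) = 3.02; fraction as HOCl = 1/(1 + 3.02) = 0.2488.
Free chlorine required for 1.19 ppm HOCl: 1.19 / 0.2488 = 4.784 ppm.
FC to add: 4.784 − 0.7 = 4.084 mg/L as Cl₂.
Cl₂ equivalent: 4.084 mg/L × 13,664 L = 55.8 g.
Product at 88.9% available Cl: 55.8 / 0.889 = 62.77 g.

62.8 g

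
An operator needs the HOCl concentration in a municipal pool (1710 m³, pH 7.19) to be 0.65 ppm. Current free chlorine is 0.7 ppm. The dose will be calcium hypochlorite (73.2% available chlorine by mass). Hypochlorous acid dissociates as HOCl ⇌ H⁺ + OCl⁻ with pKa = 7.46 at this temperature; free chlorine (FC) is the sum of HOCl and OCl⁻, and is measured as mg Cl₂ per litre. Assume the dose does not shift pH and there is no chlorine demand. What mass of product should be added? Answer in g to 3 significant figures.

Volume: 1710 m³ = 1,710,000 L.
[OCl⁻]/[HOCl] = 10^(pH − pKa) = 10^(7.19 − 7.46) = 0.537; fraction as HOCl = 1/(1 + 0.537) = 0.6506.
Free chlorine required for 0.65 ppm HOCl: 0.65 / 0.6506 = 0.9991 ppm.
FC to add: 0.9991 − 0.7 = 0.2991 mg/L as Cl₂.
Cl₂ equivalent: 0.2991 mg/L × 1,710,000 L = 511.4 g.
Product at 73.2% available Cl: 511.4 / 0.732 = 698.6 g.

699 g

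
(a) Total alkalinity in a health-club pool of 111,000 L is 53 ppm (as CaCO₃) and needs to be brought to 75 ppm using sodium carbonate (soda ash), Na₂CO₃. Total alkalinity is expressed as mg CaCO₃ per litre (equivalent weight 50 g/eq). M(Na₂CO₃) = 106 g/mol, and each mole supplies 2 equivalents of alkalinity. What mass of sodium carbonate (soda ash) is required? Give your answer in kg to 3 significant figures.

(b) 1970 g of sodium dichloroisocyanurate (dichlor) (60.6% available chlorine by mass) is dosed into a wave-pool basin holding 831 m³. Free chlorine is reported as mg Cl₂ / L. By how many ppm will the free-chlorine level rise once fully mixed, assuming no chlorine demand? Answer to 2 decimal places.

(a) 2.59 kg; (b) 1.44 ppm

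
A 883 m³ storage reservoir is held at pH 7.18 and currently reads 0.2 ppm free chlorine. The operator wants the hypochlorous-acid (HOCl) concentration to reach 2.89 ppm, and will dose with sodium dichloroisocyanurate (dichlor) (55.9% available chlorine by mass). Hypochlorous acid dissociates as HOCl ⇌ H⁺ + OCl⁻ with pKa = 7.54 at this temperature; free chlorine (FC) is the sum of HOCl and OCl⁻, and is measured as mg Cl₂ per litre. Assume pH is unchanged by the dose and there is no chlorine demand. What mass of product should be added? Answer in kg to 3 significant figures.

Volume: 883 m³ = 883,000 L.
[OCl⁻]/[HOCl] = 10^(pH − pKa) = 10^(7.18 − 7.54) = 0.4365; fraction as HOCl = 1/(1 + 0.4365) = 0.6961.
Free chlorine required for 2.89 ppm HOCl: 2.89 / 0.6961 = 4.152 ppm.
FC to add: 4.152 − 0.2 = 3.952 mg/L as Cl₂.
Cl₂ equivalent: 3.952 mg/L × 883,000 L = 3489 g.
Product at 55.9% available Cl: 3489 / 0.559 = 6242 g.

6.24 kg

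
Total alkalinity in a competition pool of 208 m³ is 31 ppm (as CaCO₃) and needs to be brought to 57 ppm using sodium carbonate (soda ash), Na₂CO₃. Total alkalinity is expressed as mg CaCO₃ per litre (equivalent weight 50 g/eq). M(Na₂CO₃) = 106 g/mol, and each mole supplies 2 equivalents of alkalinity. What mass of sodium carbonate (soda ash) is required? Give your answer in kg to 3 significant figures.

Volume: 208 m³ = 208,000 L.
Alkalinity to add: (57 − 31) = 26 mg/L as CaCO₃ × 208,000 L = 5408 g as CaCO₃.
Equivalents: 5408 g ÷ 50 g/eq = 108.2 eq.
Each mole of Na₂CO₃ supplies 2 eq, so 108.2 / 2 = 54.08 mol.
Mass: 54.08 mol × 106 g/mol = 5732 g.

5.73 kg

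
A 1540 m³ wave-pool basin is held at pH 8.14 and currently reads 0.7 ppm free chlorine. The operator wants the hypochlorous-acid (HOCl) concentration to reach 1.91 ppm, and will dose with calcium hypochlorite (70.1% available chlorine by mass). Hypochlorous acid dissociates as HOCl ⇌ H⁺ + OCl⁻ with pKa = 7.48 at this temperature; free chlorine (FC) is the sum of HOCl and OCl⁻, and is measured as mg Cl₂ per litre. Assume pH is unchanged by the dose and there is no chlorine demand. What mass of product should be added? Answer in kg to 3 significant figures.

21.8 kg

Volume: 1540 m³ = 1,540,000 L.
[OCl⁻]/[HOCl] = 10^(pH − pKa) = 10^(8.14 − 7.48) = 4.571; fraction as HOCl = 1/(1 + 4.571) = 0.1795.
Free chlorine required for 1.91 ppm HOCl: 1.91 / 0.1795 = 10.64 ppm.
FC to add: 10.64 − 0.7 = 9.94 mg/L as Cl₂.
Cl₂ equivalent: 9.94 mg/L × 1,540,000 L = 15,310 g.
Product at 70.1% available Cl: 15,310 / 0.701 = 21,840 g.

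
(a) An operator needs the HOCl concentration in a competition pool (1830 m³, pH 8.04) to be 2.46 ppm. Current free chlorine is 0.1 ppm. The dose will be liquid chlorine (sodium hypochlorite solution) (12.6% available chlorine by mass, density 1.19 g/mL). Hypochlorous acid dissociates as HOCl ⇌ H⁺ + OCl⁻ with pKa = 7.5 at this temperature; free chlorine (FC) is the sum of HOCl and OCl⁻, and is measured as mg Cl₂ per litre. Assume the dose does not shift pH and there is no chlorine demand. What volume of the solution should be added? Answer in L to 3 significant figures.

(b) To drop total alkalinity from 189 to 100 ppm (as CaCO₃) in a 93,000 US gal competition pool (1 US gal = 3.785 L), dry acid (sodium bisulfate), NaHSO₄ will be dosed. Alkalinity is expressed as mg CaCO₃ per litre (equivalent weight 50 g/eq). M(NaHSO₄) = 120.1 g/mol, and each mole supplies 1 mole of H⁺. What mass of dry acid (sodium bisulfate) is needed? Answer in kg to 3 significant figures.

(a) 133 L; (b) 75.3 kg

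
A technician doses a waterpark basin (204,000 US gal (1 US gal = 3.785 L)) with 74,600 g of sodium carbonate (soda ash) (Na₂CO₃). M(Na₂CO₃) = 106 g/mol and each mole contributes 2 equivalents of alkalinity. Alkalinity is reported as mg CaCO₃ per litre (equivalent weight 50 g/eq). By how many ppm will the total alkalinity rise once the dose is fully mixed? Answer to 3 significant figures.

91.1 ppm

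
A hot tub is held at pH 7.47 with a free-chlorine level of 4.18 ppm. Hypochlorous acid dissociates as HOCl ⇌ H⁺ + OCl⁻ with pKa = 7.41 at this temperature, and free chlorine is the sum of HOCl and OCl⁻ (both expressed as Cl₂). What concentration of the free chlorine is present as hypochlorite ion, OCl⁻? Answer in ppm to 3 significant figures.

2.23 ppm

[OCl⁻]/[HOCl] = 10^(pH − pKa) = 10^(7.47 − 7.41) = 10^0.06 = 1.148.
Fraction as HOCl = 1 / (1 + 1.148) = 0.4655.
OCl⁻ = (1 − 0.4655) × 4.18 ppm = 2.234 ppm.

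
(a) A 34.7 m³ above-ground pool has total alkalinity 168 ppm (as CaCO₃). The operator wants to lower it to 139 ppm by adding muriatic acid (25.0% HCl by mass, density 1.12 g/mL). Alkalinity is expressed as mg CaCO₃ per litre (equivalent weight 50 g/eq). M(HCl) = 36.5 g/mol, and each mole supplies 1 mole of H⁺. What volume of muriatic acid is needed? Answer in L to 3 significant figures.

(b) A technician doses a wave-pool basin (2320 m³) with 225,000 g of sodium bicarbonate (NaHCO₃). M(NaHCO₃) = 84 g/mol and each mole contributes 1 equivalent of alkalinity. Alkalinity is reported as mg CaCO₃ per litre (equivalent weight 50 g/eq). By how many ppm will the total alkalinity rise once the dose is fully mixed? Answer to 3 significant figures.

(a) 2.62 L; (b) 57.7 ppm

(a) Volume: 34.7 m³ = 34,700 L.
(a) Alkalinity to neutralize: (168 − 139) = 29 mg/L as CaCO₃ × 34,700 L = 1006 g as CaCO₃.
(a) Equivalents of H⁺ required: 1006 ÷ 50 g/eq = 20.13 eq = 20.13 mol HCl.
(a) Mass of HCl: 20.13 × 36.5 = 734.6 g.
(a) Mass of 25.0% solution: 734.6 / 0.25 = 2938 g.
(a) Volume: 2938 g ÷ 1.12 g/mL = 2624 mL.

(b) Volume: 2320 m³ = 2,320,000 L.
(b) Moles of NaHCO₃: 225,000 g ÷ 84 g/mol = 2679 mol → 2679 eq of alkalinity.
(b) As CaCO₃: 2679 eq × 50 g/eq = 133,900 g.
(b) Rise: 133,900 g / 2,320,000 L × 1000 = 57.73 mg/L.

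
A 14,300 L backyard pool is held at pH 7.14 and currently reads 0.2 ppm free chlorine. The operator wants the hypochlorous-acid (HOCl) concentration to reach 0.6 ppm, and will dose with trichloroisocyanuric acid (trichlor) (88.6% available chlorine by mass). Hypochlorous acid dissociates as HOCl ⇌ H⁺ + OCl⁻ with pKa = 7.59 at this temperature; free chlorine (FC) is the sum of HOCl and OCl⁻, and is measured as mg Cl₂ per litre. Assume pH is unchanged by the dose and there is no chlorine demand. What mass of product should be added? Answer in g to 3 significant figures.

[OCl⁻]/[HOCl] = 10^(pH − pKa) = 10^(7.14 − 7.59) = 0.3548; fraction as HOCl = 1/(1 + 0.3548) = 0.7381.
Free chlorine required for 0.6 ppm HOCl: 0.6 / 0.7381 = 0.8129 ppm.
FC to add: 0.8129 − 0.2 = 0.6129 mg/L as Cl₂.
Cl₂ equivalent: 0.6129 mg/L × 14,300 L = 8.764 g.
Product at 88.6% available Cl: 8.764 / 0.886 = 9.892 g.

9.89 g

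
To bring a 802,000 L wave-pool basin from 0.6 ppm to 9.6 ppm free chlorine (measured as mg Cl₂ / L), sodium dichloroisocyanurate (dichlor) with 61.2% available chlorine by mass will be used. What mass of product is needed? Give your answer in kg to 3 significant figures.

Chlorine deficit: 9.6 − 0.6 = 9 ppm = 9 mg/L as Cl₂.
Cl₂ equivalent needed: 9 mg/L × 802,000 L = 7,218,000 mg = 7218 g.
Product at 61.2% available chlorine: 7218 / 0.612 = 11,790 g.

11.8 kg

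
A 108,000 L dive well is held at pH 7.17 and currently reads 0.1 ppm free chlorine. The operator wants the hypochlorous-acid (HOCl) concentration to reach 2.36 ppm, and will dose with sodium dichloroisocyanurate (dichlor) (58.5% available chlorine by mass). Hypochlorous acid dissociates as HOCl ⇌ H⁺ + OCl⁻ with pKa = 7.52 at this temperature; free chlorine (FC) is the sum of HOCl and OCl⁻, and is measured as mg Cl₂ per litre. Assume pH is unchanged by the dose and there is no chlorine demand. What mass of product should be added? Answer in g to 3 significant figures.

[OCl⁻]/[HOCl] = 10^(pH − pKa) = 10^(7.17 − 7.52) = 0.4467; fraction as HOCl = 1/(1 + 0.4467) = 0.6912.
Free chlorine required for 2.36 ppm HOCl: 2.36 / 0.6912 = 3.414 ppm.
FC to add: 3.414 − 0.1 = 3.314 mg/L as Cl₂.
Cl₂ equivalent: 3.314 mg/L × 108,000 L = 357.9 g.
Product at 58.5% available Cl: 357.9 / 0.585 = 611.8 g.

612 g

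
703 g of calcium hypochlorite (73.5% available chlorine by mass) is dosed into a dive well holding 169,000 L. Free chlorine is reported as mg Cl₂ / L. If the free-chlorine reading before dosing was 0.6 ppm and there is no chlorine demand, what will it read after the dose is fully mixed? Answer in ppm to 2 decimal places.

Available chlorine delivered: 703 g × 0.735 = 516.7 g as Cl₂.
Concentration rise: 516.7 g / 169,000 L = 3.057 mg/L = 3.06 ppm.
Final FC: 0.6 + 3.06 = 3.66 ppm.

3.66 ppm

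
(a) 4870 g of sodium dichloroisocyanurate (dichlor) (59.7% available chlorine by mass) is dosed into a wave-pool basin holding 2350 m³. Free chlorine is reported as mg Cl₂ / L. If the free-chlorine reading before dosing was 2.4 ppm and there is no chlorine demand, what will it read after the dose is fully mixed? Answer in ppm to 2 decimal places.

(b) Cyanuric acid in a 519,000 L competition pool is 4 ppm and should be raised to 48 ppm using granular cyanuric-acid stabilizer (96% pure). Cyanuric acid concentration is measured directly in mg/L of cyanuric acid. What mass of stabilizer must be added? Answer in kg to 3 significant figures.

(a) Volume: 2350 m³ = 2,350,000 L.
(a) Available chlorine delivered: 4870 g × 0.597 = 2907 g as Cl₂.
(a) Concentration rise: 2907 g / 2,350,000 L = 1.237 mg/L = 1.24 ppm.
(a) Final FC: 2.4 + 1.24 = 3.64 ppm.

(b) CYA to add: (48 − 4) = 44 mg/L × 519,000 L = 22,840 g cyanuric acid.
(b) At 96% purity: 22,840 / 0.96 = 23,790 g product.

(a) 3.64 ppm; (b) 23.8 kg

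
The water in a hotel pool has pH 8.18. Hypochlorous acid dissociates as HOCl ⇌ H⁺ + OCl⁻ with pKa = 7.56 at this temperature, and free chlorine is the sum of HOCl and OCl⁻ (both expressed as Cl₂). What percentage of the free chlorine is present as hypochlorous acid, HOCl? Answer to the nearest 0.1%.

[OCl⁻]/[HOCl] = 10^(pH − pKa) = 10^(8.18 − 7.56) = 10^0.62 = 4.169.
Fraction as HOCl = 1 / (1 + 4.169) = 0.1935.

19.3%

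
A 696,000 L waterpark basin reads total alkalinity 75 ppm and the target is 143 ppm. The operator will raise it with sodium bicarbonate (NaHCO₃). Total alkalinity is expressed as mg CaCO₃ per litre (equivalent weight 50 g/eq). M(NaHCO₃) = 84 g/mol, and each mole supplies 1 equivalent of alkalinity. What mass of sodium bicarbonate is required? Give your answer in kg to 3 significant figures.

79.5 kg

Alkalinity to add: (143 − 75) = 68 mg/L as CaCO₃ × 696,000 L = 47,330 g as CaCO₃.
Equivalents: 47,330 g ÷ 50 g/eq = 946.6 eq.
NaHCO₃ supplies 1 eq per mole → 946.6 mol.
Mass: 946.6 mol × 84 g/mol = 79,510 g.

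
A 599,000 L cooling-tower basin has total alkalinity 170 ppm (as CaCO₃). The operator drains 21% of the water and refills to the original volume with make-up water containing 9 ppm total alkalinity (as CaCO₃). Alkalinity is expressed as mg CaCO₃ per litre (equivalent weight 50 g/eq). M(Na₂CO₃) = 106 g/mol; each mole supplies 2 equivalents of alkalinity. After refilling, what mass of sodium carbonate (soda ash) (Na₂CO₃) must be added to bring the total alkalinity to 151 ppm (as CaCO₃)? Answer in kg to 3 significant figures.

After draining 21% and refilling: 170 × 0.79 + 9 × 0.21 = 136.19 ppm.
Deficit to target: 151 − 136.19 = 14.81 mg/L.
As CaCO₃: 14.81 mg/L × 599,000 L = 8871 g; ÷ 50 g/eq ÷ 2 = 88.71 mol Na₂CO₃.
Mass: 88.71 × 106 = 9403 g.

9.40 kg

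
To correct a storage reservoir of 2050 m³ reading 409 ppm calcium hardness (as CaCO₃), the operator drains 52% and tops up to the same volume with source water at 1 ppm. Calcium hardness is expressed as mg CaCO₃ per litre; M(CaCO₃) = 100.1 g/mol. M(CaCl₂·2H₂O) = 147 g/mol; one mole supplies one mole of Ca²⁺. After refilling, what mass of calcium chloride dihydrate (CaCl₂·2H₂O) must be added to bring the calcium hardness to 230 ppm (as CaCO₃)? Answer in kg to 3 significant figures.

Volume: 2050 m³ = 2,050,000 L.
After draining 52% and refilling: 409 × 0.48 + 1 × 0.52 = 196.84 ppm.
Deficit to target: 230 − 196.84 = 33.16 mg/L.
As CaCO₃: 33.16 mg/L × 2,050,000 L = 67,980 g; ÷ 100.1 = 679.1 mol Ca²⁺.
Mass: 679.1 × 147 = 99,830 g.

99.8 kg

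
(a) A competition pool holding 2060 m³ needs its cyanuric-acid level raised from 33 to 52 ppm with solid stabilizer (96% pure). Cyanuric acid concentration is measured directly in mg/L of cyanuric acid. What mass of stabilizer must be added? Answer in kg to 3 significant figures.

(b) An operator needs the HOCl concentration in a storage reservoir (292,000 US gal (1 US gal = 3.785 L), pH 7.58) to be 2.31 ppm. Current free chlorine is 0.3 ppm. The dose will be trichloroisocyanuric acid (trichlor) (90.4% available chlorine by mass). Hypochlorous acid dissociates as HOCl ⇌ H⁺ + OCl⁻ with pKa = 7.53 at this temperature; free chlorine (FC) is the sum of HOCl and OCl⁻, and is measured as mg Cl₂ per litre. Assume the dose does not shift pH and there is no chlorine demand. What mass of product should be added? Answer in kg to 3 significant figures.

(a) 40.8 kg; (b) 5.63 kg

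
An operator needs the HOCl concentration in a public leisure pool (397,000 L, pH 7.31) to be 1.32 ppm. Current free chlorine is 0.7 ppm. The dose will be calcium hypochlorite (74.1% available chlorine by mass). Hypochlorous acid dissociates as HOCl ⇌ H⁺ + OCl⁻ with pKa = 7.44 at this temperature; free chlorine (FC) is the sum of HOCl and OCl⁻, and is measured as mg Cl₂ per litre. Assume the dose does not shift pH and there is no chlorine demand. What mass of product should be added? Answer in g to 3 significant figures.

856 g

[OCl⁻]/[HOCl] = 10^(pH − pKa) = 10^(7.31 − 7.44) = 0.7413; fraction as HOCl = 1/(1 + 0.7413) = 0.5743.
Free chlorine required for 1.32 ppm HOCl: 1.32 / 0.5743 = 2.299 ppm.
FC to add: 2.299 − 0.7 = 1.599 mg/L as Cl₂.
Cl₂ equivalent: 1.599 mg/L × 397,000 L = 634.6 g.
Product at 74.1% available Cl: 634.6 / 0.741 = 856.4 g.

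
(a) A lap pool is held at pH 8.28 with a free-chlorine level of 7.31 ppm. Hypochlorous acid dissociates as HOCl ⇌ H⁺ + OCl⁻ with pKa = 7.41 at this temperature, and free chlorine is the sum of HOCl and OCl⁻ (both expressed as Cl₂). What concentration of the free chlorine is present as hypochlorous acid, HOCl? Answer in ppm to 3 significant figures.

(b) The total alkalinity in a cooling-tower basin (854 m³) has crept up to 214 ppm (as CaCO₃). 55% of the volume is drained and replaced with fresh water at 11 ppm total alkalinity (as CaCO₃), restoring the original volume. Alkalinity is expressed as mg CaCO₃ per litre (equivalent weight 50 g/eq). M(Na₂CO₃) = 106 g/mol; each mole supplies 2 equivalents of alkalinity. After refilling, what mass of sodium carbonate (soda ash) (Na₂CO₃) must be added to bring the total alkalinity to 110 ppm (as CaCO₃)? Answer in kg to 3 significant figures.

(a) 0.869 ppm; (b) 6.93 kg

(a) [OCl⁻]/[HOCl] = 10^(pH − pKa) = 10^(8.28 − 7.41) = 10^0.87 = 7.413.
(a) Fraction as HOCl = 1 / (1 + 7.413) = 0.1189.
(a) HOCl = 0.1189 × 7.31 ppm = 0.8689 ppm.

(b) Volume: 854 m³ = 854,000 L.
(b) After draining 55% and refilling: 214 × 0.45 + 11 × 0.55 = 102.35 ppm.
(b) Deficit to target: 110 − 102.35 = 7.65 mg/L.
(b) As CaCO₃: 7.65 mg/L × 854,000 L = 6533 g; ÷ 50 g/eq ÷ 2 = 65.33 mol Na₂CO₃.
(b) Mass: 65.33 × 106 = 6925 g.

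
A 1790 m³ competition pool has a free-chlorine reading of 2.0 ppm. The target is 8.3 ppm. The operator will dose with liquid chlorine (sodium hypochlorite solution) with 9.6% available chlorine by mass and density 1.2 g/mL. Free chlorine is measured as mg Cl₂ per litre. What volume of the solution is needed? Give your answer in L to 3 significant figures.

97.9 L

Volume: 1790 m³ = 1,790,000 L.
Chlorine deficit: 8.3 − 2.0 = 6.3 ppm = 6.3 mg/L as Cl₂.
Cl₂ equivalent needed: 6.3 mg/L × 1,790,000 L = 11,280,000 mg = 11,280 g.
Product at 9.6% available chlorine: 11,280 / 0.096 = 117,500 g.
Volume at density 1.2 g/mL: 117,500 g ÷ 1.2 g/mL = 97,890 mL.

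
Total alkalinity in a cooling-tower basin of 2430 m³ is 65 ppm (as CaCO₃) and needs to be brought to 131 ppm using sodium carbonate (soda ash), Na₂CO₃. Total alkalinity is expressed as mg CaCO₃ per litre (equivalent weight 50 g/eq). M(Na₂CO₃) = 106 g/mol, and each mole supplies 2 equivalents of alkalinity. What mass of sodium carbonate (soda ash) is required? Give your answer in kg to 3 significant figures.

Volume: 2430 m³ = 2,430,000 L.
Alkalinity to add: (131 − 65) = 66 mg/L as CaCO₃ × 2,430,000 L = 160,400 g as CaCO₃.
Equivalents: 160,400 g ÷ 50 g/eq = 3208 eq.
Each mole of Na₂CO₃ supplies 2 eq, so 3208 / 2 = 1604 mol.
Mass: 1604 mol × 106 g/mol = 170,000 g.

170 kg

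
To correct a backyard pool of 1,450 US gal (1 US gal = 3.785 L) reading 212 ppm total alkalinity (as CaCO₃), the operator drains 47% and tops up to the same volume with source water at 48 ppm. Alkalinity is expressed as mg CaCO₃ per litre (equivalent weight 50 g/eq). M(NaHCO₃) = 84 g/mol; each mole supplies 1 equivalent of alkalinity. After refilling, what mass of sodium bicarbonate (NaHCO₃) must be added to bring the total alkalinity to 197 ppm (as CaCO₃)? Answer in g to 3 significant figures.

Volume: 1,450 US gal × 3.785 L/gal = 5,488 L.
After draining 47% and refilling: 212 × 0.53 + 48 × 0.47 = 134.92 ppm.
Deficit to target: 197 − 134.92 = 62.08 mg/L.
As CaCO₃: 62.08 mg/L × 5,488 L = 340.7 g; ÷ 50 g/eq ÷ 1 = 6.814 mol NaHCO₃.
Mass: 6.814 × 84 = 572.4 g.

572 g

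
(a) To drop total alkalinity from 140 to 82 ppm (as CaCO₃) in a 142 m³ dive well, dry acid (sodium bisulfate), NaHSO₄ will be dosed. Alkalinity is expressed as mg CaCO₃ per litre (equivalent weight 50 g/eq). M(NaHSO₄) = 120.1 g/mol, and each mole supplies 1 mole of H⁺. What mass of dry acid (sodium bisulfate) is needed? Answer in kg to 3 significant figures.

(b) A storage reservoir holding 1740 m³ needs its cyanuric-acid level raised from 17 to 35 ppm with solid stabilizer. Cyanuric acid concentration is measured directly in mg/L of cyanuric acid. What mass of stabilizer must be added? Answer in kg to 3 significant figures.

(a) Volume: 142 m³ = 142,000 L.
(a) Alkalinity to neutralize: (140 − 82) = 58 mg/L as CaCO₃ × 142,000 L = 8236 g as CaCO₃.
(a) Equivalents of H⁺ required: 8236 ÷ 50 g/eq = 164.7 eq = 164.7 mol NaHSO₄.
(a) Mass of NaHSO₄: 164.7 × 120.1 = 19,780 g.

(b) Volume: 1740 m³ = 1,740,000 L.
(b) CYA to add: (35 − 17) = 18 mg/L × 1,740,000 L = 31,320 g cyanuric acid.

(a) 19.8 kg; (b) 31.3 kg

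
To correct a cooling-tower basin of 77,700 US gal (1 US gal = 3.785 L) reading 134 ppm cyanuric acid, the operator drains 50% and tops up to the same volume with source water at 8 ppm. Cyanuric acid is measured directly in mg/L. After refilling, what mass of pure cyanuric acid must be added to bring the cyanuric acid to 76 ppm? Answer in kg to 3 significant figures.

Volume: 77,700 US gal × 3.785 L/gal = 294,094 L.
After draining 50% and refilling: 134 × 0.50 + 8 × 0.50 = 71 ppm.
Deficit to target: 76 − 71 = 5 mg/L.
Mass: 5 mg/L × 294,094 L = 1470 g cyanuric acid.

1.47 kg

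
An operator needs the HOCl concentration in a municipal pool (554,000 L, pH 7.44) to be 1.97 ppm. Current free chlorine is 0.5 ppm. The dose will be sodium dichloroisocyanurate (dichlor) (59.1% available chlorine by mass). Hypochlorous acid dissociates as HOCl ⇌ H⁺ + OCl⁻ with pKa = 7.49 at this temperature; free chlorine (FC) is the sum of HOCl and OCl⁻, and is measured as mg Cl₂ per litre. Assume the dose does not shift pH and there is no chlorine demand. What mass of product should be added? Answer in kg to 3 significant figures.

3.02 kg

[OCl⁻]/[HOCl] = 10^(pH − pKa) = 10^(7.44 − 7.49) = 0.8913; fraction as HOCl = 1/(1 + 0.8913) = 0.5288.
Free chlorine required for 1.97 ppm HOCl: 1.97 / 0.5288 = 3.726 ppm.
FC to add: 3.726 − 0.5 = 3.226 mg/L as Cl₂.
Cl₂ equivalent: 3.226 mg/L × 554,000 L = 1787 g.
Product at 59.1% available Cl: 1787 / 0.591 = 3024 g.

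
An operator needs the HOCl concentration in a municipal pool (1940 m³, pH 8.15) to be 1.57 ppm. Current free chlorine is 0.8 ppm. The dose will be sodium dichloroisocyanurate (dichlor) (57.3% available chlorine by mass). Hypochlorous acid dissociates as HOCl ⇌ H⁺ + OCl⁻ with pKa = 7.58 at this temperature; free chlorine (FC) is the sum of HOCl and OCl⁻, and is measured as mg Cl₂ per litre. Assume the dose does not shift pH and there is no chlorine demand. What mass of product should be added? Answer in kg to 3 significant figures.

22.4 kg

Volume: 1940 m³ = 1,940,000 L.
[OCl⁻]/[HOCl] = 10^(pH − pKa) = 10^(8.15 − 7.58) = 3.715; fraction as HOCl = 1/(1 + 3.715) = 0.2121.
Free chlorine required for 1.57 ppm HOCl: 1.57 / 0.2121 = 7.403 ppm.
FC to add: 7.403 − 0.8 = 6.603 mg/L as Cl₂.
Cl₂ equivalent: 6.603 mg/L × 1,940,000 L = 12,810 g.
Product at 57.3% available Cl: 12,810 / 0.573 = 22,360 g.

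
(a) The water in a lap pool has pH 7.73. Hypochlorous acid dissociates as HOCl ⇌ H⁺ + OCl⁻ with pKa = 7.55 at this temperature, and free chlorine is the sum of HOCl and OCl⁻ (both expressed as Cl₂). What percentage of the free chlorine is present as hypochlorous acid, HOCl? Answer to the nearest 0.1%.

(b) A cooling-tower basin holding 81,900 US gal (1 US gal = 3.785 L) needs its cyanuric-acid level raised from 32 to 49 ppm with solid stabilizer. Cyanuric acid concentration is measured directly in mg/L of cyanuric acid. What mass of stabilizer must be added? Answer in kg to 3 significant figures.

(a) [OCl⁻]/[HOCl] = 10^(pH − pKa) = 10^(7.73 − 7.55) = 10^0.18 = 1.514.
(a) Fraction as HOCl = 1 / (1 + 1.514) = 0.3978.

(b) Volume: 81,900 US gal × 3.785 L/gal = 309,992 L.
(b) CYA to add: (49 − 32) = 17 mg/L × 309,992 L = 5270 g cyanuric acid.

(a) 39.8%; (b) 5.27 kg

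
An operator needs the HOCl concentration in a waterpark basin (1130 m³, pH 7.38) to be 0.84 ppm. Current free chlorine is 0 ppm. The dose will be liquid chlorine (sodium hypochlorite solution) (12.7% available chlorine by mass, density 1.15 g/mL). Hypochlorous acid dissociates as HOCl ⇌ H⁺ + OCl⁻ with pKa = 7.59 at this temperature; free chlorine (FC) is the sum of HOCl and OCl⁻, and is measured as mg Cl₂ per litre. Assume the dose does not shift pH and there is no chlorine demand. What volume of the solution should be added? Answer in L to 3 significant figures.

Volume: 1130 m³ = 1,130,000 L.
[OCl⁻]/[HOCl] = 10^(pH − pKa) = 10^(7.38 − 7.59) = 0.6166; fraction as HOCl = 1/(1 + 0.6166) = 0.6186.
Free chlorine required for 0.84 ppm HOCl: 0.84 / 0.6186 = 1.358 ppm.
FC to add: 1.358 − 0 = 1.358 mg/L as Cl₂.
Cl₂ equivalent: 1.358 mg/L × 1,130,000 L = 1534 g.
Product at 12.7% available Cl: 1534 / 0.127 = 12,080 g.
Volume: 12,080 g ÷ 1.15 g/mL = 10,510 mL.

10.5 L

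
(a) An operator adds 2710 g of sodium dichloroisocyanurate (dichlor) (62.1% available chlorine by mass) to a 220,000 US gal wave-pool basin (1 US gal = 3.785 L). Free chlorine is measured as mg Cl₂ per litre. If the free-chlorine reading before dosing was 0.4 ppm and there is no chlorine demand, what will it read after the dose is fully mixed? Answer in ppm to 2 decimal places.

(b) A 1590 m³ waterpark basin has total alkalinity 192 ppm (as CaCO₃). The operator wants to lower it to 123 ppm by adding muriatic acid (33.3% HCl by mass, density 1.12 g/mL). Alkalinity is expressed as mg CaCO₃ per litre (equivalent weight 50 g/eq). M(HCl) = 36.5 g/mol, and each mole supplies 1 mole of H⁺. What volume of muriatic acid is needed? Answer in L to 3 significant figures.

(a) 2.42 ppm; (b) 215 L

(a) Volume: 220,000 US gal × 3.785 L/gal = 832,700 L.
(a) Available chlorine delivered: 2710 g × 0.621 = 1683 g as Cl₂.
(a) Concentration rise: 1683 g / 832,700 L = 2.021 mg/L = 2.02 ppm.
(a) Final FC: 0.4 + 2.02 = 2.42 ppm.

(b) Volume: 1590 m³ = 1,590,000 L.
(b) Alkalinity to neutralize: (192 − 123) = 69 mg/L as CaCO₃ × 1,590,000 L = 109,700 g as CaCO₃.
(b) Equivalents of H⁺ required: 109,700 ÷ 50 g/eq = 2194 eq = 2194 mol HCl.
(b) Mass of HCl: 2194 × 36.5 = 80,090 g.
(b) Mass of 33.3% solution: 80,090 / 0.333 = 240,500 g.
(b) Volume: 240,500 g ÷ 1.12 g/mL = 214,700 mL.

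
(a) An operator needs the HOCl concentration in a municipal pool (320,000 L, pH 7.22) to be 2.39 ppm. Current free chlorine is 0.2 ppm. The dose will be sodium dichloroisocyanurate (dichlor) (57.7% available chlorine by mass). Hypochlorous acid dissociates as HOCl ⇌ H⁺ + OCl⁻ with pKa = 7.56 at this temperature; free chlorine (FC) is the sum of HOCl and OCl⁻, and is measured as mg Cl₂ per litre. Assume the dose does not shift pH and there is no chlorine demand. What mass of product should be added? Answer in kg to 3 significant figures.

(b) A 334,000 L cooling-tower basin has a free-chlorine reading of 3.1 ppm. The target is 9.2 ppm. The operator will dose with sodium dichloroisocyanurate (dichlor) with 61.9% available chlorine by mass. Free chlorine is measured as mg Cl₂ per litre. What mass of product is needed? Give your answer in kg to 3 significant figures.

(a) 1.82 kg; (b) 3.29 kg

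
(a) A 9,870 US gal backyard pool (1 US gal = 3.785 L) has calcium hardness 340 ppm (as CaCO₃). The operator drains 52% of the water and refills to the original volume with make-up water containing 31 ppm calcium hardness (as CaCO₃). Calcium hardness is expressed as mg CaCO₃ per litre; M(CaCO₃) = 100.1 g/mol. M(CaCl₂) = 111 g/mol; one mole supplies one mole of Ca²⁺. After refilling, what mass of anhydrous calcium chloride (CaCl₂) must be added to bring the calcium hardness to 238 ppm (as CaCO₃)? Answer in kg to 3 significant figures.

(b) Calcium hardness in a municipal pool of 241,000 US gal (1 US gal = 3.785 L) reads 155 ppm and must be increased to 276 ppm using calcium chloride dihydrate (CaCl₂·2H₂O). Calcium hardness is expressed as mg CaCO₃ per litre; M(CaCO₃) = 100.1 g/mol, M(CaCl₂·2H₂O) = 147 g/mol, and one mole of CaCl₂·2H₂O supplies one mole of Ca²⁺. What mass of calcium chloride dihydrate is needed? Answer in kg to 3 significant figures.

(a) 2.43 kg; (b) 162 kg

(a) Volume: 9,870 US gal × 3.785 L/gal = 37,358 L.
(a) After draining 52% and refilling: 340 × 0.48 + 31 × 0.52 = 179.32 ppm.
(a) Deficit to target: 238 − 179.32 = 58.68 mg/L.
(a) As CaCO₃: 58.68 mg/L × 37,358 L = 2192 g; ÷ 100.1 = 21.9 mol Ca²⁺.
(a) Mass: 21.9 × 111 = 2431 g.

(b) Volume: 241,000 US gal × 3.785 L/gal = 912,185 L.
(b) Hardness to add: (276 − 155) = 121 mg/L as CaCO₃ × 912,185 L = 110,400 g as CaCO₃.
(b) Moles of Ca²⁺ (1 mol Ca²⁺ ≡ 1 mol CaCO₃): 110,400 / 100.1 g/mol = 1103 mol.
(b) Mass of CaCl₂·2H₂O: 1103 × 147 = 162,100 g.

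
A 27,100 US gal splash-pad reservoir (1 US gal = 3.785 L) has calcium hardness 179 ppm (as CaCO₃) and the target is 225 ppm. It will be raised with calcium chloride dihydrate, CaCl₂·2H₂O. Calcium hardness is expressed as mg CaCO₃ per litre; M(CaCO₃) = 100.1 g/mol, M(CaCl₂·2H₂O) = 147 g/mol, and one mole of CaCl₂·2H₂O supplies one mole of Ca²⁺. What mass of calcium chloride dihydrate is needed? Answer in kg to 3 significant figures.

6.93 kg

Volume: 27,100 US gal × 3.785 L/gal = 102,574 L.
Hardness to add: (225 − 179) = 46 mg/L as CaCO₃ × 102,574 L = 4718 g as CaCO₃.
Moles of Ca²⁺ (1 mol Ca²⁺ ≡ 1 mol CaCO₃): 4718 / 100.1 g/mol = 47.14 mol.
Mass of CaCl₂·2H₂O: 47.14 × 147 = 6929 g.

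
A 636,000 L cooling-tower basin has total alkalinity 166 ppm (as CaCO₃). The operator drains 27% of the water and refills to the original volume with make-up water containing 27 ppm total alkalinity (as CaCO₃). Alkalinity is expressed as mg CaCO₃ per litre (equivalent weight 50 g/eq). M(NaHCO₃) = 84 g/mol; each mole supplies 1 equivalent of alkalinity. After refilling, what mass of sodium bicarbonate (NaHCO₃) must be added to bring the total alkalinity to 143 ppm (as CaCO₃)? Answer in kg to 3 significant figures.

15.5 kg

After draining 27% and refilling: 166 × 0.73 + 27 × 0.27 = 128.47 ppm.
Deficit to target: 143 − 128.47 = 14.53 mg/L.
As CaCO₃: 14.53 mg/L × 636,000 L = 9241 g; ÷ 50 g/eq ÷ 1 = 184.8 mol NaHCO₃.
Mass: 184.8 × 84 = 15,530 g.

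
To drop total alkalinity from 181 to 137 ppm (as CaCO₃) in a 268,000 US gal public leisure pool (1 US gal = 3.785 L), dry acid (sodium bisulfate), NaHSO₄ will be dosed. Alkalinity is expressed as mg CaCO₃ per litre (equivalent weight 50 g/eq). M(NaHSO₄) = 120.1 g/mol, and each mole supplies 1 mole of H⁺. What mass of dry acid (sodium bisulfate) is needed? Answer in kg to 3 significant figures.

107 kg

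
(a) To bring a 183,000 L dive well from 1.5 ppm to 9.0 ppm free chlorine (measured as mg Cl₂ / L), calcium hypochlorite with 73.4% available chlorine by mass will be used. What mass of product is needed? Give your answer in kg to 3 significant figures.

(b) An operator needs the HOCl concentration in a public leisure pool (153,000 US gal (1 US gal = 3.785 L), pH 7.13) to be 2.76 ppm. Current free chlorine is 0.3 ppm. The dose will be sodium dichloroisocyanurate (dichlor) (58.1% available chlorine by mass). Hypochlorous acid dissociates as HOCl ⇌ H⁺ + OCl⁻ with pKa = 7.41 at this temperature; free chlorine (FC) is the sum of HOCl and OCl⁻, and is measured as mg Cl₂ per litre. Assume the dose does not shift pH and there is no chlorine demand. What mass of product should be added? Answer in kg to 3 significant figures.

(a) 1.87 kg; (b) 3.90 kg

(a) Chlorine deficit: 9.0 − 1.5 = 7.5 ppm = 7.5 mg/L as Cl₂.
(a) Cl₂ equivalent needed: 7.5 mg/L × 183,000 L = 1,372,000 mg = 1372 g.
(a) Product at 73.4% available chlorine: 1372 / 0.734 = 1870 g.

(b) Volume: 153,000 US gal × 3.785 L/gal = 579,105 L.
(b) [OCl⁻]/[HOCl] = 10^(pH − pKa) = 10^(7.13 − 7.41) = 0.5248; fraction as HOCl = 1/(1 + 0.5248) = 0.6558.
(b) Free chlorine required for 2.76 ppm HOCl: 2.76 / 0.6558 = 4.208 ppm.
(b) FC to add: 4.208 − 0.3 = 3.908 mg/L as Cl₂.
(b) Cl₂ equivalent: 3.908 mg/L × 579,105 L = 2263 g.
(b) Product at 58.1% available Cl: 2263 / 0.581 = 3896 g.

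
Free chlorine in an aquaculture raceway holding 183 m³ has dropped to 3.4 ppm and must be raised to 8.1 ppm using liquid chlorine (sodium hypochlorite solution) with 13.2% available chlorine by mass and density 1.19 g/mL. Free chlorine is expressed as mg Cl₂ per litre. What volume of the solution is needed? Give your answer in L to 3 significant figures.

Volume: 183 m³ = 183,000 L.
Chlorine deficit: 8.1 − 3.4 = 4.7 ppm = 4.7 mg/L as Cl₂.
Cl₂ equivalent needed: 4.7 mg/L × 183,000 L = 860,100 mg = 860.1 g.
Product at 13.2% available chlorine: 860.1 / 0.132 = 6516 g.
Volume at density 1.19 g/mL: 6516 g ÷ 1.19 g/mL = 5476 mL.

5.48 L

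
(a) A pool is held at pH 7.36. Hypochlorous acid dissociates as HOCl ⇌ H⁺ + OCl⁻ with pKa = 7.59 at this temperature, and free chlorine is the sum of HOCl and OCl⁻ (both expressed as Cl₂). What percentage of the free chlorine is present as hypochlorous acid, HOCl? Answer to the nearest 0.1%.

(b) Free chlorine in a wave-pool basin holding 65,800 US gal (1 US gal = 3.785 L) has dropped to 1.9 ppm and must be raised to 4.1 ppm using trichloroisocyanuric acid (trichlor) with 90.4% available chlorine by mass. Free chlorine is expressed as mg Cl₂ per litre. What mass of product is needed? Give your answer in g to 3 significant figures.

(a) 62.9%; (b) 606 g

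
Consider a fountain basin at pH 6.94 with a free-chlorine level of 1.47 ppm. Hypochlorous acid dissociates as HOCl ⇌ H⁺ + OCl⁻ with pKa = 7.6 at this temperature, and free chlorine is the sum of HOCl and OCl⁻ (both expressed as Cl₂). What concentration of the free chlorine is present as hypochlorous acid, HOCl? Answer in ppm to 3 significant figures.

1.21 ppm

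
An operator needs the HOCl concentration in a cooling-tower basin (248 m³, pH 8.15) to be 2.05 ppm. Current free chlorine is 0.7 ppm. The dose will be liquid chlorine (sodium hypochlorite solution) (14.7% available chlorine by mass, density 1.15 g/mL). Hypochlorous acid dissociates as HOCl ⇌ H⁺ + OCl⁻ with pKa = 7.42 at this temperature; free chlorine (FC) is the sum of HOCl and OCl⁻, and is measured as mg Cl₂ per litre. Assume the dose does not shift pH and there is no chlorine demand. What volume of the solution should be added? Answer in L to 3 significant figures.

18.1 L

Volume: 248 m³ = 248,000 L.
[OCl⁻]/[HOCl] = 10^(pH − pKa) = 10^(8.15 − 7.42) = 5.37; fraction as HOCl = 1/(1 + 5.37) = 0.157.
Free chlorine required for 2.05 ppm HOCl: 2.05 / 0.157 = 13.06 ppm.
FC to add: 13.06 − 0.7 = 12.36 mg/L as Cl₂.
Cl₂ equivalent: 12.36 mg/L × 248,000 L = 3065 g.
Product at 14.7% available Cl: 3065 / 0.147 = 20,850 g.
Volume: 20,850 g ÷ 1.15 g/mL = 18,130 mL.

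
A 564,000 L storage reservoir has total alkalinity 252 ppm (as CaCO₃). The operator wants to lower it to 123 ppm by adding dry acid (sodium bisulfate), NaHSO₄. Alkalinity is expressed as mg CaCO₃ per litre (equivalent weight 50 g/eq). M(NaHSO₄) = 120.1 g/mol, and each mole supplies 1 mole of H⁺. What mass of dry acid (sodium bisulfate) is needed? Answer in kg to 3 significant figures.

Alkalinity to neutralize: (252 − 123) = 129 mg/L as CaCO₃ × 564,000 L = 72,760 g as CaCO₃.
Equivalents of H⁺ required: 72,760 ÷ 50 g/eq = 1455 eq = 1455 mol NaHSO₄.
Mass of NaHSO₄: 1455 × 120.1 = 174,800 g.

175 kg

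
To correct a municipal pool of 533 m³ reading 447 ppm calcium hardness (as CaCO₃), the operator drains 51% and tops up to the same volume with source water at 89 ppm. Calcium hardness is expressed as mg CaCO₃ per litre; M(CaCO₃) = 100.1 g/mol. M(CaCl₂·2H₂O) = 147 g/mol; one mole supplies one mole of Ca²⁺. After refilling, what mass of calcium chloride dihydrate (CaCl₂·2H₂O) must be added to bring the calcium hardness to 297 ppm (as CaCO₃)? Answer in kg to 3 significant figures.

Volume: 533 m³ = 533,000 L.
After draining 51% and refilling: 447 × 0.49 + 89 × 0.51 = 264.42 ppm.
Deficit to target: 297 − 264.42 = 32.58 mg/L.
As CaCO₃: 32.58 mg/L × 533,000 L = 17,370 g; ÷ 100.1 = 173.5 mol Ca²⁺.
Mass: 173.5 × 147 = 25,500 g.

25.5 kg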